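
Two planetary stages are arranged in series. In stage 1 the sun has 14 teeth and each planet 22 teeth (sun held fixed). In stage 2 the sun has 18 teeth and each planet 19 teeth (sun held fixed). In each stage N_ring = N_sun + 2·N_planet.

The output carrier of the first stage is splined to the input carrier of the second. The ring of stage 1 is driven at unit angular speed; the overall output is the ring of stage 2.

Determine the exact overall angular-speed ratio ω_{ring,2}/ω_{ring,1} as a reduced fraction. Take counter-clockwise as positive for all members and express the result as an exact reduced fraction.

1073/1008

Stage 1: N_ring = 14 + 2·22 = 58
Stage 1: 14(ω_s−ω_c) = −58(ω_r−ω_c),  ω_s=0, ω_r=1
Stage 1: 14(0−ω_c) = −58(1−ω_c)  ⇒  72ω_c = 58  ⇒  ω_c = 29/36
  ⇒ ω_c¹/ω_r¹ = 29/36
Stage 2: N_ring = 18 + 2·19 = 56
Stage 2: 18(ω_s−ω_c) = −56(ω_r−ω_c),  ω_s=0, ω_c=1
Stage 2: ω_r = 1 − (18/56)(0−1) = 37/28
  ⇒ ω_r²/ω_c² = 37/28
Coupling ω_c² = ω_c¹ ⇒ overall = 29/36 × 37/28 = 1073/1008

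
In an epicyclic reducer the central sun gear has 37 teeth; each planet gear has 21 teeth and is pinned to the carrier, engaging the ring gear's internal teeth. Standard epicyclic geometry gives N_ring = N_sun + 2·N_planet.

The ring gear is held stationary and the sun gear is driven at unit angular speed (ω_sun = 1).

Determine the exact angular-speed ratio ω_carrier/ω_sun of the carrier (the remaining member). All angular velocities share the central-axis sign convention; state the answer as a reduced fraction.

37/116

N_ring = 37 + 2·21 = 79
37(ω_s−ω_c) = −79(ω_r−ω_c),  ω_r=0, ω_s=1
37(1−ω_c) = −79(0−ω_c)  ⇒  116ω_c = 37  ⇒  ω_c = 37/116
ω_c/ω_s = 37/116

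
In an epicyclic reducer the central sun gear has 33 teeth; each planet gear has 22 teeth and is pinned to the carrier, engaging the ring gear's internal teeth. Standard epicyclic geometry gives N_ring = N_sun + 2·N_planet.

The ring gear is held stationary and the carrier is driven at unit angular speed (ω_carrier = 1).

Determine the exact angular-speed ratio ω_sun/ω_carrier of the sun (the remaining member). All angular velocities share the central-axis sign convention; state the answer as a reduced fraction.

N_ring = 33 + 2·22 = 77
33(ω_s−ω_c) = −77(ω_r−ω_c),  ω_r=0, ω_c=1
ω_s = 1 − (77/33)(0−1) = 10/3
ω_s/ω_c = 10/3

10/3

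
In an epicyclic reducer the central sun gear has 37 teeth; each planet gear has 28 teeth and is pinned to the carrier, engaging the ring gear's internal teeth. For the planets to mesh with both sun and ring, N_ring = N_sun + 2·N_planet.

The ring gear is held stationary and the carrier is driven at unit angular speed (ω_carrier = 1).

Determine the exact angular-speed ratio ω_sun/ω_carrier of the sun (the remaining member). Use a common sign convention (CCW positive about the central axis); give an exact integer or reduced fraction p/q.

130/37

N_ring = 37 + 2·28 = 93
37(ω_s−ω_c) = −93(ω_r−ω_c),  ω_r=0, ω_c=1
ω_s = 1 − (93/37)(0−1) = 130/37
ω_s/ω_c = 130/37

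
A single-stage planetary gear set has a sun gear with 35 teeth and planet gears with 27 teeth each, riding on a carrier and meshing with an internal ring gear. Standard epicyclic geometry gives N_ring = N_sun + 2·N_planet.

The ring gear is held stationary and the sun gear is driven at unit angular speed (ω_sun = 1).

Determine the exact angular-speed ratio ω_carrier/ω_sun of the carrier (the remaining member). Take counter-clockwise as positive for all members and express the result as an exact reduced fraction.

35/124

N_ring = 35 + 2·27 = 89
35(ω_s−ω_c) = −89(ω_r−ω_c),  ω_r=0, ω_s=1
35(1−ω_c) = −89(0−ω_c)  ⇒  124ω_c = 35  ⇒  ω_c = 35/124
ω_c/ω_s = 35/124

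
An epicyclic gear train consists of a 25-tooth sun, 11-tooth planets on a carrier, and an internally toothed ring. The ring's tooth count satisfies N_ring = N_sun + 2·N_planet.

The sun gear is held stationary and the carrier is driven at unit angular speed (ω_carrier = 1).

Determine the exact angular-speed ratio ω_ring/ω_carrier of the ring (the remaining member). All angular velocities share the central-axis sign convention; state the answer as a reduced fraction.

72/47

N_ring = 25 + 2·11 = 47
25(ω_s−ω_c) = −47(ω_r−ω_c),  ω_s=0, ω_c=1
ω_r = 1 − (25/47)(0−1) = 72/47
ω_r/ω_c = 72/47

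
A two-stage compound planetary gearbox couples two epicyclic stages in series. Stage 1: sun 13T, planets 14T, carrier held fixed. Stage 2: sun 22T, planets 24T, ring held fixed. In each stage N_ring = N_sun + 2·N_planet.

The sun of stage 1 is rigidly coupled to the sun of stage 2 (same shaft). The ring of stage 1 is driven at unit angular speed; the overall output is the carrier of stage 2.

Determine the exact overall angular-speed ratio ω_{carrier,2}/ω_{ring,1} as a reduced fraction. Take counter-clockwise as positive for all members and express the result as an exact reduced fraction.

-451/598

Stage 1: N_ring = 13 + 2·14 = 41
Stage 1: 13(ω_s−ω_c) = −41(ω_r−ω_c),  ω_c=0, ω_r=1
Stage 1: ω_s = 0 − (41/13)(1−0) = -41/13
  ⇒ ω_s¹/ω_r¹ = -41/13
Stage 2: N_ring = 22 + 2·24 = 70
Stage 2: 22(ω_s−ω_c) = −70(ω_r−ω_c),  ω_r=0, ω_s=1
Stage 2: 22(1−ω_c) = −70(0−ω_c)  ⇒  92ω_c = 22  ⇒  ω_c = 11/46
  ⇒ ω_c²/ω_s² = 11/46
Coupling ω_s² = ω_s¹ ⇒ overall = -41/13 × 11/46 = -451/598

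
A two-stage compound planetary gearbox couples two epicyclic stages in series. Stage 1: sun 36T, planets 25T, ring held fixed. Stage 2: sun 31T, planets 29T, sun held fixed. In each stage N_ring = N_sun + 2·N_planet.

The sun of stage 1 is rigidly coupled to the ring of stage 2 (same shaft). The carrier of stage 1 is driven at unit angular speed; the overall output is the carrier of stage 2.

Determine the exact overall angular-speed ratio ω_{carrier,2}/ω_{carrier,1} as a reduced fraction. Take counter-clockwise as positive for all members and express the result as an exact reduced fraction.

Stage 1: N_ring = 36 + 2·25 = 86
Stage 1: 36(ω_s−ω_c) = −86(ω_r−ω_c),  ω_r=0, ω_c=1
Stage 1: ω_s = 1 − (86/36)(0−1) = 61/18
  ⇒ ω_s¹/ω_c¹ = 61/18
Stage 2: N_ring = 31 + 2·29 = 89
Stage 2: 31(ω_s−ω_c) = −89(ω_r−ω_c),  ω_s=0, ω_r=1
Stage 2: 31(0−ω_c) = −89(1−ω_c)  ⇒  120ω_c = 89  ⇒  ω_c = 89/120
  ⇒ ω_c²/ω_r² = 89/120
Coupling ω_r² = ω_s¹ ⇒ overall = 61/18 × 89/120 = 5429/2160

5429/2160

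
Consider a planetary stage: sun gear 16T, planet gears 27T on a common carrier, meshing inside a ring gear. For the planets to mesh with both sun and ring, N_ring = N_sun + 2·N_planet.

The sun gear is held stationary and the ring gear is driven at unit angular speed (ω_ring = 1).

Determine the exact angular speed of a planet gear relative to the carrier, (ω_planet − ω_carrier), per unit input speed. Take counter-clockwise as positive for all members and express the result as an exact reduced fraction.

N_ring = 16 + 2·27 = 70
16(ω_s−ω_c) = −70(ω_r−ω_c),  ω_s=0, ω_r=1
16(0−ω_c) = −70(1−ω_c)  ⇒  86ω_c = 70  ⇒  ω_c = 35/43
sun–planet: 16·(0−35/43) = −27·(ω_p−ω_c)  ⇒  ω_p−ω_c = −(16/27)·(-35/43) = 560/1161

560/1161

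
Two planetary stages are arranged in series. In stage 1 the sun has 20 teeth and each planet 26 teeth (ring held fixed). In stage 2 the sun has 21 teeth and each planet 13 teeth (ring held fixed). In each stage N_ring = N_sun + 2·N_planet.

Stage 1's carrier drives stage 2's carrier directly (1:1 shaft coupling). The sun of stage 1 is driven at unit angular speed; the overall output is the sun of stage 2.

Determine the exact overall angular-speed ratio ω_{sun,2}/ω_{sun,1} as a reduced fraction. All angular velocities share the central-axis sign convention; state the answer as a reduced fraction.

340/483

Stage 1: N_ring = 20 + 2·26 = 72
Stage 1: 20(ω_s−ω_c) = −72(ω_r−ω_c),  ω_r=0, ω_s=1
Stage 1: 20(1−ω_c) = −72(0−ω_c)  ⇒  92ω_c = 20  ⇒  ω_c = 5/23
  ⇒ ω_c¹/ω_s¹ = 5/23
Stage 2: N_ring = 21 + 2·13 = 47
Stage 2: 21(ω_s−ω_c) = −47(ω_r−ω_c),  ω_r=0, ω_c=1
Stage 2: ω_s = 1 − (47/21)(0−1) = 68/21
  ⇒ ω_s²/ω_c² = 68/21
Coupling ω_c² = ω_c¹ ⇒ overall = 5/23 × 68/21 = 340/483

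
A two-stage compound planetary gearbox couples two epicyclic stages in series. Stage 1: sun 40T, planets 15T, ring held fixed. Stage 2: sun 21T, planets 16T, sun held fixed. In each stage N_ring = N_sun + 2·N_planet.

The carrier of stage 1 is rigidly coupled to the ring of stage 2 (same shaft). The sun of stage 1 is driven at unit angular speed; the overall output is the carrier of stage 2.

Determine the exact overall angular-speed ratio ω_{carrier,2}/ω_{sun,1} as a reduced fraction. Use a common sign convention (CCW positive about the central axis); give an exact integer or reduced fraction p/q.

Stage 1: N_ring = 40 + 2·15 = 70
Stage 1: 40(ω_s−ω_c) = −70(ω_r−ω_c),  ω_r=0, ω_s=1
Stage 1: 40(1−ω_c) = −70(0−ω_c)  ⇒  110ω_c = 40  ⇒  ω_c = 4/11
  ⇒ ω_c¹/ω_s¹ = 4/11
Stage 2: N_ring = 21 + 2·16 = 53
Stage 2: 21(ω_s−ω_c) = −53(ω_r−ω_c),  ω_s=0, ω_r=1
Stage 2: 21(0−ω_c) = −53(1−ω_c)  ⇒  74ω_c = 53  ⇒  ω_c = 53/74
  ⇒ ω_c²/ω_r² = 53/74
Coupling ω_r² = ω_c¹ ⇒ overall = 4/11 × 53/74 = 106/407

106/407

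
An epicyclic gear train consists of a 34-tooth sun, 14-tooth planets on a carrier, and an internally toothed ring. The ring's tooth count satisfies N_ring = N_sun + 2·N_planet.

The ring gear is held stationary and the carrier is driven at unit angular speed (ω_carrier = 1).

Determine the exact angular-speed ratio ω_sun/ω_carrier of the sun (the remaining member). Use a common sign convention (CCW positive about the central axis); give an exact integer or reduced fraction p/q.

48/17

N_ring = 34 + 2·14 = 62
34(ω_s−ω_c) = −62(ω_r−ω_c),  ω_r=0, ω_c=1
ω_s = 1 − (62/34)(0−1) = 48/17
ω_s/ω_c = 48/17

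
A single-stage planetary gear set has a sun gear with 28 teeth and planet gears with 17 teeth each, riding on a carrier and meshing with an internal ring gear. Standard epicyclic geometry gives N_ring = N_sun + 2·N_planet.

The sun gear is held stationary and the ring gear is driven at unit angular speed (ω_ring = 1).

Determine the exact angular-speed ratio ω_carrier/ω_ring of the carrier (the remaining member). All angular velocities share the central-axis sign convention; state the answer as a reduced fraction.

N_ring = 28 + 2·17 = 62
28(ω_s−ω_c) = −62(ω_r−ω_c),  ω_s=0, ω_r=1
28(0−ω_c) = −62(1−ω_c)  ⇒  90ω_c = 62  ⇒  ω_c = 31/45
ω_c/ω_r = 31/45

31/45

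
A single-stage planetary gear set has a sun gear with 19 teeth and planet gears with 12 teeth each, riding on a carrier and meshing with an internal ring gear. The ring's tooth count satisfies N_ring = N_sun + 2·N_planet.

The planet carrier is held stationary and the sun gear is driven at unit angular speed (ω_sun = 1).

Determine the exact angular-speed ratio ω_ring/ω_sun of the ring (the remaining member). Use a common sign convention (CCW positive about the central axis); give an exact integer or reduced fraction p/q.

N_ring = 19 + 2·12 = 43
19(ω_s−ω_c) = −43(ω_r−ω_c),  ω_c=0, ω_s=1
ω_r = 0 − (19/43)(1−0) = -19/43
ω_r/ω_s = -19/43

-19/43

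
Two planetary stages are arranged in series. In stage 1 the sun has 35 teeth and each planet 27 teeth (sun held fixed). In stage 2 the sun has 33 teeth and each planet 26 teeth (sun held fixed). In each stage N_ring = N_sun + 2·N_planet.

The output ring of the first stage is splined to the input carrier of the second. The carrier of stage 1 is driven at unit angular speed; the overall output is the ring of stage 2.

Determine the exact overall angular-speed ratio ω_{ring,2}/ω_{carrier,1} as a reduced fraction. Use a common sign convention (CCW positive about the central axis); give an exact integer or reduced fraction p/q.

14632/7565

Stage 1: N_ring = 35 + 2·27 = 89
Stage 1: 35(ω_s−ω_c) = −89(ω_r−ω_c),  ω_s=0, ω_c=1
Stage 1: ω_r = 1 − (35/89)(0−1) = 124/89
  ⇒ ω_r¹/ω_c¹ = 124/89
Stage 2: N_ring = 33 + 2·26 = 85
Stage 2: 33(ω_s−ω_c) = −85(ω_r−ω_c),  ω_s=0, ω_c=1
Stage 2: ω_r = 1 − (33/85)(0−1) = 118/85
  ⇒ ω_r²/ω_c² = 118/85
Coupling ω_c² = ω_r¹ ⇒ overall = 124/89 × 118/85 = 14632/7565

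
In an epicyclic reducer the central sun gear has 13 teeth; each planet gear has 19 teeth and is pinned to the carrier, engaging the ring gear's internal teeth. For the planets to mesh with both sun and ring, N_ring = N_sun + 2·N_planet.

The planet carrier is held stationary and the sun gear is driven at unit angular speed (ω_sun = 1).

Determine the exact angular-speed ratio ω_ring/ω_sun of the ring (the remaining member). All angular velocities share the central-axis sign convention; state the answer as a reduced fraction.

-13/51

N_ring = 13 + 2·19 = 51
13(ω_s−ω_c) = −51(ω_r−ω_c),  ω_c=0, ω_s=1
ω_r = 0 − (13/51)(1−0) = -13/51
ω_r/ω_s = -13/51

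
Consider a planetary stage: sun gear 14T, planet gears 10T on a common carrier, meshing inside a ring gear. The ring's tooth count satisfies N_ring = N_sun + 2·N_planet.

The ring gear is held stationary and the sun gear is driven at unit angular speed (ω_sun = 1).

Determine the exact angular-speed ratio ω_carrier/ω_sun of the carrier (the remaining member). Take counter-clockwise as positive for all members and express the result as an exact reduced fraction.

N_ring = 14 + 2·10 = 34
14(ω_s−ω_c) = −34(ω_r−ω_c),  ω_r=0, ω_s=1
14(1−ω_c) = −34(0−ω_c)  ⇒  48ω_c = 14  ⇒  ω_c = 7/24
ω_c/ω_s = 7/24

7/24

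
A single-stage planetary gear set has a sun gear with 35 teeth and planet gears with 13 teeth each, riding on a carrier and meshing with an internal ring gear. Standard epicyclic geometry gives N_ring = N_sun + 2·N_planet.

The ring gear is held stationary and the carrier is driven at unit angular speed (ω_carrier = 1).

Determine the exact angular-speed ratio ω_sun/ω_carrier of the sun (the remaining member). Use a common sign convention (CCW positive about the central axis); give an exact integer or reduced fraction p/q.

96/35

N_ring = 35 + 2·13 = 61
35(ω_s−ω_c) = −61(ω_r−ω_c),  ω_r=0, ω_c=1
ω_s = 1 − (61/35)(0−1) = 96/35
ω_s/ω_c = 96/35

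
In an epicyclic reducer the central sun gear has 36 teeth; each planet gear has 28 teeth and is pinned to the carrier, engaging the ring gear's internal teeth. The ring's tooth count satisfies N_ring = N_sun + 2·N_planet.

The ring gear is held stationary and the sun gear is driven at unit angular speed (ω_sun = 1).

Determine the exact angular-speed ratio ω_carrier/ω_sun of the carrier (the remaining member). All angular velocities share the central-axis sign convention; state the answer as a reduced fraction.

9/32

N_ring = 36 + 2·28 = 92
36(ω_s−ω_c) = −92(ω_r−ω_c),  ω_r=0, ω_s=1
36(1−ω_c) = −92(0−ω_c)  ⇒  128ω_c = 36  ⇒  ω_c = 9/32
ω_c/ω_s = 9/32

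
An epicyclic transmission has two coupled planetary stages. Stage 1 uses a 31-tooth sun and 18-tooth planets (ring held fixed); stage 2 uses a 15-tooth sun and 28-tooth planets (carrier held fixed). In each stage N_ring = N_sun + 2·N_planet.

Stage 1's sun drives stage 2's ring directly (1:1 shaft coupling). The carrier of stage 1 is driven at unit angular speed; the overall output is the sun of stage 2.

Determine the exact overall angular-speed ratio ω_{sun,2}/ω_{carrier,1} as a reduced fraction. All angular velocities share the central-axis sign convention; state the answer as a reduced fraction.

-6958/465

Stage 1: N_ring = 31 + 2·18 = 67
Stage 1: 31(ω_s−ω_c) = −67(ω_r−ω_c),  ω_r=0, ω_c=1
Stage 1: ω_s = 1 − (67/31)(0−1) = 98/31
  ⇒ ω_s¹/ω_c¹ = 98/31
Stage 2: N_ring = 15 + 2·28 = 71
Stage 2: 15(ω_s−ω_c) = −71(ω_r−ω_c),  ω_c=0, ω_r=1
Stage 2: ω_s = 0 − (71/15)(1−0) = -71/15
  ⇒ ω_s²/ω_r² = -71/15
Coupling ω_r² = ω_s¹ ⇒ overall = 98/31 × -71/15 = -6958/465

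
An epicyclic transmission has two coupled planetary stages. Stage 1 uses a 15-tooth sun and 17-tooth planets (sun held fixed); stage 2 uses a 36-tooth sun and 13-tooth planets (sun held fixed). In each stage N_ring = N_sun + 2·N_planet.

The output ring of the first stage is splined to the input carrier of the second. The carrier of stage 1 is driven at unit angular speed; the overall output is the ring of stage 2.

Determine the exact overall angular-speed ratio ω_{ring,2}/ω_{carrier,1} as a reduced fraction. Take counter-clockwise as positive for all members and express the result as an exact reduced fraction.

Stage 1: N_ring = 15 + 2·17 = 49
Stage 1: 15(ω_s−ω_c) = −49(ω_r−ω_c),  ω_s=0, ω_c=1
Stage 1: ω_r = 1 − (15/49)(0−1) = 64/49
  ⇒ ω_r¹/ω_c¹ = 64/49
Stage 2: N_ring = 36 + 2·13 = 62
Stage 2: 36(ω_s−ω_c) = −62(ω_r−ω_c),  ω_s=0, ω_c=1
Stage 2: ω_r = 1 − (36/62)(0−1) = 49/31
  ⇒ ω_r²/ω_c² = 49/31
Coupling ω_c² = ω_r¹ ⇒ overall = 64/49 × 49/31 = 64/31

64/31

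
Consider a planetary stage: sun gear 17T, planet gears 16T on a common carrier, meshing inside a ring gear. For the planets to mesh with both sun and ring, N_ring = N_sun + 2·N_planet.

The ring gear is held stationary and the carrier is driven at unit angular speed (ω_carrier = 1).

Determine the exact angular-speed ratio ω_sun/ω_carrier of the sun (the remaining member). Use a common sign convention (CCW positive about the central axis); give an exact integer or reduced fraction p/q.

66/17

N_ring = 17 + 2·16 = 49
17(ω_s−ω_c) = −49(ω_r−ω_c),  ω_r=0, ω_c=1
ω_s = 1 − (49/17)(0−1) = 66/17
ω_s/ω_c = 66/17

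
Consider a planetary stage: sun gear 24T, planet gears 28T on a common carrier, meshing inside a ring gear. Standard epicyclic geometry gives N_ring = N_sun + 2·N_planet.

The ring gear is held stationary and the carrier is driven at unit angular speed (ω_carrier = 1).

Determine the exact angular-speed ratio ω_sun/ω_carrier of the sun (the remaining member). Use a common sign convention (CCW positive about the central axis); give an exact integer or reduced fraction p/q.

N_ring = 24 + 2·28 = 80
24(ω_s−ω_c) = −80(ω_r−ω_c),  ω_r=0, ω_c=1
ω_s = 1 − (80/24)(0−1) = 13/3
ω_s/ω_c = 13/3

13/3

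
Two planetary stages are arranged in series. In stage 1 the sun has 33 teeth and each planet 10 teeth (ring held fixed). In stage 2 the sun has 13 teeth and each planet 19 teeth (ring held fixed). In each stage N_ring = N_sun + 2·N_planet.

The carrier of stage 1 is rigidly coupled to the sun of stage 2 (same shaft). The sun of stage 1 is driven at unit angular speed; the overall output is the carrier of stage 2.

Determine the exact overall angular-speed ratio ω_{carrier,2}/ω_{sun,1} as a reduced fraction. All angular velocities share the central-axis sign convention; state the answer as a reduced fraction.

Stage 1: N_ring = 33 + 2·10 = 53
Stage 1: 33(ω_s−ω_c) = −53(ω_r−ω_c),  ω_r=0, ω_s=1
Stage 1: 33(1−ω_c) = −53(0−ω_c)  ⇒  86ω_c = 33  ⇒  ω_c = 33/86
  ⇒ ω_c¹/ω_s¹ = 33/86
Stage 2: N_ring = 13 + 2·19 = 51
Stage 2: 13(ω_s−ω_c) = −51(ω_r−ω_c),  ω_r=0, ω_s=1
Stage 2: 13(1−ω_c) = −51(0−ω_c)  ⇒  64ω_c = 13  ⇒  ω_c = 13/64
  ⇒ ω_c²/ω_s² = 13/64
Coupling ω_s² = ω_c¹ ⇒ overall = 33/86 × 13/64 = 429/5504

429/5504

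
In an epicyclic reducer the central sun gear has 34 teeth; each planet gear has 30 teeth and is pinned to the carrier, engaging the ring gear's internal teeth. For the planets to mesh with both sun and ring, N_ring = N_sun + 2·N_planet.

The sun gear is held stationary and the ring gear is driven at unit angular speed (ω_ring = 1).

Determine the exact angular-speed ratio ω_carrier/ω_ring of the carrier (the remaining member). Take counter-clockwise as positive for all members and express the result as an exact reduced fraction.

N_ring = 34 + 2·30 = 94
34(ω_s−ω_c) = −94(ω_r−ω_c),  ω_s=0, ω_r=1
34(0−ω_c) = −94(1−ω_c)  ⇒  128ω_c = 94  ⇒  ω_c = 47/64
ω_c/ω_r = 47/64

47/64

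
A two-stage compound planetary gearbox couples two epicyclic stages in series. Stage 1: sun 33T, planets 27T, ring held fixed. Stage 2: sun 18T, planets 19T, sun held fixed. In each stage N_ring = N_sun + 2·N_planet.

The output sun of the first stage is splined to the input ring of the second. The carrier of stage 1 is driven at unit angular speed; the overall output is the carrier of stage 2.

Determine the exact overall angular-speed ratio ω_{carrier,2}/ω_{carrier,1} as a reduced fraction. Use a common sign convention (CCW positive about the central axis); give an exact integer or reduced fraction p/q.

1120/407

Stage 1: N_ring = 33 + 2·27 = 87
Stage 1: 33(ω_s−ω_c) = −87(ω_r−ω_c),  ω_r=0, ω_c=1
Stage 1: ω_s = 1 − (87/33)(0−1) = 40/11
  ⇒ ω_s¹/ω_c¹ = 40/11
Stage 2: N_ring = 18 + 2·19 = 56
Stage 2: 18(ω_s−ω_c) = −56(ω_r−ω_c),  ω_s=0, ω_r=1
Stage 2: 18(0−ω_c) = −56(1−ω_c)  ⇒  74ω_c = 56  ⇒  ω_c = 28/37
  ⇒ ω_c²/ω_r² = 28/37
Coupling ω_r² = ω_s¹ ⇒ overall = 40/11 × 28/37 = 1120/407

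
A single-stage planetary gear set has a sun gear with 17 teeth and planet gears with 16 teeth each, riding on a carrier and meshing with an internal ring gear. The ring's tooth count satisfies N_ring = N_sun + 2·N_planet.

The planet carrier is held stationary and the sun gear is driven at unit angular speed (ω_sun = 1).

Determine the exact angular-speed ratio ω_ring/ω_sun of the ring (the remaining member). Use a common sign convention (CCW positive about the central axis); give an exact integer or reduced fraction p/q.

-17/49

N_ring = 17 + 2·16 = 49
17(ω_s−ω_c) = −49(ω_r−ω_c),  ω_c=0, ω_s=1
ω_r = 0 − (17/49)(1−0) = -17/49
ω_r/ω_s = -17/49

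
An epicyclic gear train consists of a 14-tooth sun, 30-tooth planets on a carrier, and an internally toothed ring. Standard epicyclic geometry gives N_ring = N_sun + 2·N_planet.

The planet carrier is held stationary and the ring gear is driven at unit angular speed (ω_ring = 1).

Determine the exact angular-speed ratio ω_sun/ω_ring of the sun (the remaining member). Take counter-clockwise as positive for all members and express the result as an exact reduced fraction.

N_ring = 14 + 2·30 = 74
14(ω_s−ω_c) = −74(ω_r−ω_c),  ω_c=0, ω_r=1
ω_s = 0 − (74/14)(1−0) = -37/7
ω_s/ω_r = -37/7

-37/7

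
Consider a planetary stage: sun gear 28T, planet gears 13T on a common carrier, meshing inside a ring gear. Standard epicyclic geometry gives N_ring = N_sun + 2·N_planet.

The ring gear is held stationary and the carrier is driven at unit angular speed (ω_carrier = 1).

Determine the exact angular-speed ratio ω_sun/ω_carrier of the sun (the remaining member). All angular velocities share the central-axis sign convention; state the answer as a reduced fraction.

41/14

N_ring = 28 + 2·13 = 54
28(ω_s−ω_c) = −54(ω_r−ω_c),  ω_r=0, ω_c=1
ω_s = 1 − (54/28)(0−1) = 41/14
ω_s/ω_c = 41/14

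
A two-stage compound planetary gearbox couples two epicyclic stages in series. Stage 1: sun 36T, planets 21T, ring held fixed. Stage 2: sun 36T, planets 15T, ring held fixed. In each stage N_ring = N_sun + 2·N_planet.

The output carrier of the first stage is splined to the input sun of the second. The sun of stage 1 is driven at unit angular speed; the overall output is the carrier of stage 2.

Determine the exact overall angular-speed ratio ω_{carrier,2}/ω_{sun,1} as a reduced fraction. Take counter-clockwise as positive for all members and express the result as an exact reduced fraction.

36/323

Stage 1: N_ring = 36 + 2·21 = 78
Stage 1: 36(ω_s−ω_c) = −78(ω_r−ω_c),  ω_r=0, ω_s=1
Stage 1: 36(1−ω_c) = −78(0−ω_c)  ⇒  114ω_c = 36  ⇒  ω_c = 6/19
  ⇒ ω_c¹/ω_s¹ = 6/19
Stage 2: N_ring = 36 + 2·15 = 66
Stage 2: 36(ω_s−ω_c) = −66(ω_r−ω_c),  ω_r=0, ω_s=1
Stage 2: 36(1−ω_c) = −66(0−ω_c)  ⇒  102ω_c = 36  ⇒  ω_c = 6/17
  ⇒ ω_c²/ω_s² = 6/17
Coupling ω_s² = ω_c¹ ⇒ overall = 6/19 × 6/17 = 36/323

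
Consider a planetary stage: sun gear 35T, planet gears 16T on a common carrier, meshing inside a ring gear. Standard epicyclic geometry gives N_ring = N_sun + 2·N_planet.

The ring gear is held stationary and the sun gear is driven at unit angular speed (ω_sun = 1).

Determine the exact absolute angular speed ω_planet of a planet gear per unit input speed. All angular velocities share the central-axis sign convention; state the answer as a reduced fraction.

N_ring = 35 + 2·16 = 67
35(ω_s−ω_c) = −67(ω_r−ω_c),  ω_r=0, ω_s=1
35(1−ω_c) = −67(0−ω_c)  ⇒  102ω_c = 35  ⇒  ω_c = 35/102
sun–planet: 35·(1−35/102) = −16·(ω_p−ω_c)  ⇒  ω_p−ω_c = −(35/16)·(67/102) = -2345/1632
ω_p = 35/102 − 2345/1632 = -35/32

-35/32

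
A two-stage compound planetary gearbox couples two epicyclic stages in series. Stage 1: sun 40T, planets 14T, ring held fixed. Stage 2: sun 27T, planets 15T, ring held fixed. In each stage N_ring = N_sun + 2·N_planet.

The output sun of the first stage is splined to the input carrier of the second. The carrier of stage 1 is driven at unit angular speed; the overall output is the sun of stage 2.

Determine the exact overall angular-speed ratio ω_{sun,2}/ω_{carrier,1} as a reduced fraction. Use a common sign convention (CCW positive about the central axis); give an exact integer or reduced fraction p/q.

42/5

Stage 1: N_ring = 40 + 2·14 = 68
Stage 1: 40(ω_s−ω_c) = −68(ω_r−ω_c),  ω_r=0, ω_c=1
Stage 1: ω_s = 1 − (68/40)(0−1) = 27/10
  ⇒ ω_s¹/ω_c¹ = 27/10
Stage 2: N_ring = 27 + 2·15 = 57
Stage 2: 27(ω_s−ω_c) = −57(ω_r−ω_c),  ω_r=0, ω_c=1
Stage 2: ω_s = 1 − (57/27)(0−1) = 28/9
  ⇒ ω_s²/ω_c² = 28/9
Coupling ω_c² = ω_s¹ ⇒ overall = 27/10 × 28/9 = 42/5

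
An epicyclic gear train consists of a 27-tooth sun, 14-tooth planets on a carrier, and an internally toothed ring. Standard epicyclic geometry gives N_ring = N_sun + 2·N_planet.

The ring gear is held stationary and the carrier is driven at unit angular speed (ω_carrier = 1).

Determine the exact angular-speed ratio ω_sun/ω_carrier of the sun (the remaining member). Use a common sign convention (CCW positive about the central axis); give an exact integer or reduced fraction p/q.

82/27

N_ring = 27 + 2·14 = 55
27(ω_s−ω_c) = −55(ω_r−ω_c),  ω_r=0, ω_c=1
ω_s = 1 − (55/27)(0−1) = 82/27
ω_s/ω_c = 82/27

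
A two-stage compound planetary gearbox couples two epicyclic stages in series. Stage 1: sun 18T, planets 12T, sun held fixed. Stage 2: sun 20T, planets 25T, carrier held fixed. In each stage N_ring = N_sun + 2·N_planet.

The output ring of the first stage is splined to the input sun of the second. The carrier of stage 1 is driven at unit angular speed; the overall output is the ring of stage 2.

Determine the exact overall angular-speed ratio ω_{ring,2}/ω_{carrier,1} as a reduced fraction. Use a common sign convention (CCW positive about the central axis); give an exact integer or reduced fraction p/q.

Stage 1: N_ring = 18 + 2·12 = 42
Stage 1: 18(ω_s−ω_c) = −42(ω_r−ω_c),  ω_s=0, ω_c=1
Stage 1: ω_r = 1 − (18/42)(0−1) = 10/7
  ⇒ ω_r¹/ω_c¹ = 10/7
Stage 2: N_ring = 20 + 2·25 = 70
Stage 2: 20(ω_s−ω_c) = −70(ω_r−ω_c),  ω_c=0, ω_s=1
Stage 2: ω_r = 0 − (20/70)(1−0) = -2/7
  ⇒ ω_r²/ω_s² = -2/7
Coupling ω_s² = ω_r¹ ⇒ overall = 10/7 × -2/7 = -20/49

-20/49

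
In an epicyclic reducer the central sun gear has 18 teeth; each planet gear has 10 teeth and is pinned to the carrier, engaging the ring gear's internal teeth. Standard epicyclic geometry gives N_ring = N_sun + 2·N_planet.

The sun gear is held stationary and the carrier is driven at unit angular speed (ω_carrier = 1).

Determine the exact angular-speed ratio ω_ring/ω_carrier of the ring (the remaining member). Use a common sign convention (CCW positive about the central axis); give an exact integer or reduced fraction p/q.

N_ring = 18 + 2·10 = 38
18(ω_s−ω_c) = −38(ω_r−ω_c),  ω_s=0, ω_c=1
ω_r = 1 − (18/38)(0−1) = 28/19
ω_r/ω_c = 28/19

28/19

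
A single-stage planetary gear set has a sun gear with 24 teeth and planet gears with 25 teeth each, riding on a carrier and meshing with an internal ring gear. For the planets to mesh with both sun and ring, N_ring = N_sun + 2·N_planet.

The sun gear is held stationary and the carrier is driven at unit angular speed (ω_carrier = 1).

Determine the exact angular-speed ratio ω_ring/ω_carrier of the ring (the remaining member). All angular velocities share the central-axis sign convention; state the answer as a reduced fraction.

N_ring = 24 + 2·25 = 74
24(ω_s−ω_c) = −74(ω_r−ω_c),  ω_s=0, ω_c=1
ω_r = 1 − (24/74)(0−1) = 49/37
ω_r/ω_c = 49/37

49/37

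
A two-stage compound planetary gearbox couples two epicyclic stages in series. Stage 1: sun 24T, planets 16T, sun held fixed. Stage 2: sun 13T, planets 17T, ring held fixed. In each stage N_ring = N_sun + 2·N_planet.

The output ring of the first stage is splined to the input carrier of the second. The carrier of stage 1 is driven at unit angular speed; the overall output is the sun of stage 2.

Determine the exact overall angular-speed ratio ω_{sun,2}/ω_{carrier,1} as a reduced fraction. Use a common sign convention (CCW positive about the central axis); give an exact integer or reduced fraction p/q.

600/91

Stage 1: N_ring = 24 + 2·16 = 56
Stage 1: 24(ω_s−ω_c) = −56(ω_r−ω_c),  ω_s=0, ω_c=1
Stage 1: ω_r = 1 − (24/56)(0−1) = 10/7
  ⇒ ω_r¹/ω_c¹ = 10/7
Stage 2: N_ring = 13 + 2·17 = 47
Stage 2: 13(ω_s−ω_c) = −47(ω_r−ω_c),  ω_r=0, ω_c=1
Stage 2: ω_s = 1 − (47/13)(0−1) = 60/13
  ⇒ ω_s²/ω_c² = 60/13
Coupling ω_c² = ω_r¹ ⇒ overall = 10/7 × 60/13 = 600/91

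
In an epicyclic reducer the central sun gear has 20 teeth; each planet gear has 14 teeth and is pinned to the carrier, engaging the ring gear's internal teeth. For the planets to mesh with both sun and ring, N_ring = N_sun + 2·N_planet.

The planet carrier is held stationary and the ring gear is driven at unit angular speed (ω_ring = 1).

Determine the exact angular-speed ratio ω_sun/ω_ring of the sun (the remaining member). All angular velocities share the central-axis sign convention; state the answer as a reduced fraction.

-12/5

N_ring = 20 + 2·14 = 48
20(ω_s−ω_c) = −48(ω_r−ω_c),  ω_c=0, ω_r=1
ω_s = 0 − (48/20)(1−0) = -12/5
ω_s/ω_r = -12/5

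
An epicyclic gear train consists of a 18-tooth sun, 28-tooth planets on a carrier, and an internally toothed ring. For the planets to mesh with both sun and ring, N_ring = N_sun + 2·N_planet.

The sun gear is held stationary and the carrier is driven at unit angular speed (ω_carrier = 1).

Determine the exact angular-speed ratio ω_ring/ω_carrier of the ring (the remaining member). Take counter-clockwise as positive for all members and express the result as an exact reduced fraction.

N_ring = 18 + 2·28 = 74
18(ω_s−ω_c) = −74(ω_r−ω_c),  ω_s=0, ω_c=1
ω_r = 1 − (18/74)(0−1) = 46/37
ω_r/ω_c = 46/37

46/37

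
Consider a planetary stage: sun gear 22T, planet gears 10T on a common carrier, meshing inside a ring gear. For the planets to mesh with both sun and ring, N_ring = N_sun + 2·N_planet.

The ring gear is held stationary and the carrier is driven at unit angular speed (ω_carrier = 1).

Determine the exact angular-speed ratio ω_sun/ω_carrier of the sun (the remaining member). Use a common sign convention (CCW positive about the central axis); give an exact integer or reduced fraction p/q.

N_ring = 22 + 2·10 = 42
22(ω_s−ω_c) = −42(ω_r−ω_c),  ω_r=0, ω_c=1
ω_s = 1 − (42/22)(0−1) = 32/11
ω_s/ω_c = 32/11

32/11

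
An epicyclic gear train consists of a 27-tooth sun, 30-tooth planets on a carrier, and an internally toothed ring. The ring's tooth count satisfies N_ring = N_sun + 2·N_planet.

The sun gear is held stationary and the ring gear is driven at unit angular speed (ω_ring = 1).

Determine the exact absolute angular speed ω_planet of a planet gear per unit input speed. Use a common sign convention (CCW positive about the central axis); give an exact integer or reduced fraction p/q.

29/20

N_ring = 27 + 2·30 = 87
27(ω_s−ω_c) = −87(ω_r−ω_c),  ω_s=0, ω_r=1
27(0−ω_c) = −87(1−ω_c)  ⇒  114ω_c = 87  ⇒  ω_c = 29/38
sun–planet: 27·(0−29/38) = −30·(ω_p−ω_c)  ⇒  ω_p−ω_c = −(27/30)·(-29/38) = 261/380
ω_p = 29/38 + 261/380 = 29/20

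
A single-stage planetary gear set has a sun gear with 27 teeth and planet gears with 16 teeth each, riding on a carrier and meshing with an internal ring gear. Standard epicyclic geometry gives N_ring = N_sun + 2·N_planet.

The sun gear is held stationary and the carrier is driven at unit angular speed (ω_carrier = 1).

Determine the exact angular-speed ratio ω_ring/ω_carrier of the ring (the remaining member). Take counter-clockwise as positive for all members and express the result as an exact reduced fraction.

N_ring = 27 + 2·16 = 59
27(ω_s−ω_c) = −59(ω_r−ω_c),  ω_s=0, ω_c=1
ω_r = 1 − (27/59)(0−1) = 86/59
ω_r/ω_c = 86/59

86/59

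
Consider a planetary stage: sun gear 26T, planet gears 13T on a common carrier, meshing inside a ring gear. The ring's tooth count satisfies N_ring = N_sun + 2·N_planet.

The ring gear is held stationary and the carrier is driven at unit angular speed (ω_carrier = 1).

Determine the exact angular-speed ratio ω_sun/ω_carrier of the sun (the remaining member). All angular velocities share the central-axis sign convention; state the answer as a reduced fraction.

N_ring = 26 + 2·13 = 52
26(ω_s−ω_c) = −52(ω_r−ω_c),  ω_r=0, ω_c=1
ω_s = 1 − (52/26)(0−1) = 3
ω_s/ω_c = 3

3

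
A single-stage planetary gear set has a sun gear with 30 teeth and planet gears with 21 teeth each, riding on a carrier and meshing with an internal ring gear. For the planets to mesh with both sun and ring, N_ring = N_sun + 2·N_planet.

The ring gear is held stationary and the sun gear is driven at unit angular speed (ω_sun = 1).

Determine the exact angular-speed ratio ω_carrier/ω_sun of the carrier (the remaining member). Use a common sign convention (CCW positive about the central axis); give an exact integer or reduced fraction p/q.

5/17

N_ring = 30 + 2·21 = 72
30(ω_s−ω_c) = −72(ω_r−ω_c),  ω_r=0, ω_s=1
30(1−ω_c) = −72(0−ω_c)  ⇒  102ω_c = 30  ⇒  ω_c = 5/17
ω_c/ω_s = 5/17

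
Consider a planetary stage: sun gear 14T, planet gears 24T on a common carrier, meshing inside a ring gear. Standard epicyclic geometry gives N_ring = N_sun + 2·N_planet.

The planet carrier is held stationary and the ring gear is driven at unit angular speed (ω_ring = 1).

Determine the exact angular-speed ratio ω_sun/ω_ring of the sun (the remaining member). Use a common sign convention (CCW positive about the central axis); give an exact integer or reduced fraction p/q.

N_ring = 14 + 2·24 = 62
14(ω_s−ω_c) = −62(ω_r−ω_c),  ω_c=0, ω_r=1
ω_s = 0 − (62/14)(1−0) = -31/7
ω_s/ω_r = -31/7

-31/7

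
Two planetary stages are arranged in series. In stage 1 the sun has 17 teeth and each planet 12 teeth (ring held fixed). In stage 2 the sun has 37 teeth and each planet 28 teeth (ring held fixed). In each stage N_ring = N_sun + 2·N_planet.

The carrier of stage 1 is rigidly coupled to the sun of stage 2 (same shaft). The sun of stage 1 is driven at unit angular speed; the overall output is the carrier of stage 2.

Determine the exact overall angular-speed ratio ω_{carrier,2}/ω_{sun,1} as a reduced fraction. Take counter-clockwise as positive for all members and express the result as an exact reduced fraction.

Stage 1: N_ring = 17 + 2·12 = 41
Stage 1: 17(ω_s−ω_c) = −41(ω_r−ω_c),  ω_r=0, ω_s=1
Stage 1: 17(1−ω_c) = −41(0−ω_c)  ⇒  58ω_c = 17  ⇒  ω_c = 17/58
  ⇒ ω_c¹/ω_s¹ = 17/58
Stage 2: N_ring = 37 + 2·28 = 93
Stage 2: 37(ω_s−ω_c) = −93(ω_r−ω_c),  ω_r=0, ω_s=1
Stage 2: 37(1−ω_c) = −93(0−ω_c)  ⇒  130ω_c = 37  ⇒  ω_c = 37/130
  ⇒ ω_c²/ω_s² = 37/130
Coupling ω_s² = ω_c¹ ⇒ overall = 17/58 × 37/130 = 629/7540

629/7540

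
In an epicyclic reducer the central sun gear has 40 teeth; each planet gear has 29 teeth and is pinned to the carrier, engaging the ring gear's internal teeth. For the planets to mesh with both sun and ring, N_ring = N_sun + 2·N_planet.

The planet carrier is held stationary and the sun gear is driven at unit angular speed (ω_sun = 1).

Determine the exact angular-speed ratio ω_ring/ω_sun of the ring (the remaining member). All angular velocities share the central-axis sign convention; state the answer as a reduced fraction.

-20/49

N_ring = 40 + 2·29 = 98
40(ω_s−ω_c) = −98(ω_r−ω_c),  ω_c=0, ω_s=1
ω_r = 0 − (40/98)(1−0) = -20/49
ω_r/ω_s = -20/49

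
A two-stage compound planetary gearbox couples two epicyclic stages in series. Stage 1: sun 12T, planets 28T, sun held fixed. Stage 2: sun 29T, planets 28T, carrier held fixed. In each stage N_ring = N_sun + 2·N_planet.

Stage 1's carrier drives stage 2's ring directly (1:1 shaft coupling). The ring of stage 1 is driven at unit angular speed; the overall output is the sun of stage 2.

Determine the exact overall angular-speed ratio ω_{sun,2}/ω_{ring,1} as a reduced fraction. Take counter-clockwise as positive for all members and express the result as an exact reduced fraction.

-289/116

Stage 1: N_ring = 12 + 2·28 = 68
Stage 1: 12(ω_s−ω_c) = −68(ω_r−ω_c),  ω_s=0, ω_r=1
Stage 1: 12(0−ω_c) = −68(1−ω_c)  ⇒  80ω_c = 68  ⇒  ω_c = 17/20
  ⇒ ω_c¹/ω_r¹ = 17/20
Stage 2: N_ring = 29 + 2·28 = 85
Stage 2: 29(ω_s−ω_c) = −85(ω_r−ω_c),  ω_c=0, ω_r=1
Stage 2: ω_s = 0 − (85/29)(1−0) = -85/29
  ⇒ ω_s²/ω_r² = -85/29
Coupling ω_r² = ω_c¹ ⇒ overall = 17/20 × -85/29 = -289/116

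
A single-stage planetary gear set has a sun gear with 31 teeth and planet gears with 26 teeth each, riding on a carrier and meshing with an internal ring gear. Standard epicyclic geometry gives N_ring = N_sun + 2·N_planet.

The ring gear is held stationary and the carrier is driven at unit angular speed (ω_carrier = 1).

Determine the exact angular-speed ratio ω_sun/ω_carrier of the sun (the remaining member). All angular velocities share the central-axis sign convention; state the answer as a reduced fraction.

N_ring = 31 + 2·26 = 83
31(ω_s−ω_c) = −83(ω_r−ω_c),  ω_r=0, ω_c=1
ω_s = 1 − (83/31)(0−1) = 114/31
ω_s/ω_c = 114/31

114/31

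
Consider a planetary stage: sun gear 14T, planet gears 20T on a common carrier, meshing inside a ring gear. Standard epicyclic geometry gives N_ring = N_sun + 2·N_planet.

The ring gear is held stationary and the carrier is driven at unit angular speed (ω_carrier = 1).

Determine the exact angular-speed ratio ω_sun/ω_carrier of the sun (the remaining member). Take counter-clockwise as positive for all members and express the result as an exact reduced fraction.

34/7

N_ring = 14 + 2·20 = 54
14(ω_s−ω_c) = −54(ω_r−ω_c),  ω_r=0, ω_c=1
ω_s = 1 − (54/14)(0−1) = 34/7
ω_s/ω_c = 34/7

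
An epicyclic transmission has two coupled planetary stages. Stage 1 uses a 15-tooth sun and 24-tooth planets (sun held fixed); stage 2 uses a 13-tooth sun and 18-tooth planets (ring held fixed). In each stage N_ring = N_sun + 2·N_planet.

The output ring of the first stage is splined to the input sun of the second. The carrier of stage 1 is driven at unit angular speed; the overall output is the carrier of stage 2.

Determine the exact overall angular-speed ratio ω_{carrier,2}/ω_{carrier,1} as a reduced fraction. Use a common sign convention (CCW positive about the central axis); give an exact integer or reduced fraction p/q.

Stage 1: N_ring = 15 + 2·24 = 63
Stage 1: 15(ω_s−ω_c) = −63(ω_r−ω_c),  ω_s=0, ω_c=1
Stage 1: ω_r = 1 − (15/63)(0−1) = 26/21
  ⇒ ω_r¹/ω_c¹ = 26/21
Stage 2: N_ring = 13 + 2·18 = 49
Stage 2: 13(ω_s−ω_c) = −49(ω_r−ω_c),  ω_r=0, ω_s=1
Stage 2: 13(1−ω_c) = −49(0−ω_c)  ⇒  62ω_c = 13  ⇒  ω_c = 13/62
  ⇒ ω_c²/ω_s² = 13/62
Coupling ω_s² = ω_r¹ ⇒ overall = 26/21 × 13/62 = 169/651

169/651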